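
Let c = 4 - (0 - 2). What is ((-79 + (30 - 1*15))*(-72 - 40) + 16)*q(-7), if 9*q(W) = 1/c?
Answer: 3592/27 ≈ 133.04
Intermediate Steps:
c = 6 (c = 4 - 1*(-2) = 4 + 2 = 6)
q(W) = 1/54 (q(W) = (⅑)/6 = (⅑)*(⅙) = 1/54)
((-79 + (30 - 1*15))*(-72 - 40) + 16)*q(-7) = ((-79 + (30 - 1*15))*(-72 - 40) + 16)*(1/54) = ((-79 + (30 - 15))*(-112) + 16)*(1/54) = ((-79 + 15)*(-112) + 16)*(1/54) = (-64*(-112) + 16)*(1/54) = (7168 + 16)*(1/54) = 7184*(1/54) = 3592/27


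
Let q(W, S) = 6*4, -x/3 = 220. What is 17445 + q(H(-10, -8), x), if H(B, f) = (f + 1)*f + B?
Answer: 17469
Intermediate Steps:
x = -660 (x = -3*220 = -660)
H(B, f) = B + f*(1 + f) (H(B, f) = (1 + f)*f + B = f*(1 + f) + B = B + f*(1 + f))
q(W, S) = 24
17445 + q(H(-10, -8), x) = 17445 + 24 = 17469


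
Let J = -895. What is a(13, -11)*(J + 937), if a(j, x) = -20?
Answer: -840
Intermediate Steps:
a(13, -11)*(J + 937) = -20*(-895 + 937) = -20*42 = -840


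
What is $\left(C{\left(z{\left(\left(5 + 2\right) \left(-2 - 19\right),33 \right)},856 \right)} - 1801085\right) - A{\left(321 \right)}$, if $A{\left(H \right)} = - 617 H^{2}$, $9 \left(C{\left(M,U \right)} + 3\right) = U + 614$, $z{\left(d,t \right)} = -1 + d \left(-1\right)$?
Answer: $\frac{185326117}{3} \approx 6.1775 \cdot 10^{7}$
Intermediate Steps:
$z{\left(d,t \right)} = -1 - d$
$C{\left(M,U \right)} = \frac{587}{9} + \frac{U}{9}$ ($C{\left(M,U \right)} = -3 + \frac{U + 614}{9} = -3 + \frac{614 + U}{9} = -3 + \left(\frac{614}{9} + \frac{U}{9}\right) = \frac{587}{9} + \frac{U}{9}$)
$\left(C{\left(z{\left(\left(5 + 2\right) \left(-2 - 19\right),33 \right)},856 \right)} - 1801085\right) - A{\left(321 \right)} = \left(\left(\frac{587}{9} + \frac{1}{9} \cdot 856\right) - 1801085\right) - - 617 \cdot 321^{2} = \left(\left(\frac{587}{9} + \frac{856}{9}\right) - 1801085\right) - \left(-617\right) 103041 = \left(\frac{481}{3} - 1801085\right) - -63576297 = - \frac{5402774}{3} + 63576297 = \frac{185326117}{3}$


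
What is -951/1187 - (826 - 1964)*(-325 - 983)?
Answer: -1766855199/1187 ≈ -1.4885e+6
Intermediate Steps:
-951/1187 - (826 - 1964)*(-325 - 983) = -951*1/1187 - (-1138)*(-1308) = -951/1187 - 1*1488504 = -951/1187 - 1488504 = -1766855199/1187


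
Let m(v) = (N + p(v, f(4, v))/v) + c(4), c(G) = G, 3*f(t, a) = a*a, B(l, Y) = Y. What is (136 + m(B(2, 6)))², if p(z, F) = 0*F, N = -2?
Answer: 19044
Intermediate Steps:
f(t, a) = a²/3 (f(t, a) = (a*a)/3 = a²/3)
p(z, F) = 0
m(v) = 2 (m(v) = (-2 + 0/v) + 4 = (-2 + 0) + 4 = -2 + 4 = 2)
(136 + m(B(2, 6)))² = (136 + 2)² = 138² = 19044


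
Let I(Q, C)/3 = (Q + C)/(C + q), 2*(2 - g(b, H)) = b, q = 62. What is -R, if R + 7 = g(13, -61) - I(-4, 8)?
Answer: 817/70 ≈ 11.671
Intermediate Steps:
g(b, H) = 2 - b/2
I(Q, C) = 3*(C + Q)/(62 + C) (I(Q, C) = 3*((Q + C)/(C + 62)) = 3*((C + Q)/(62 + C)) = 3*(C + Q)/(62 + C))
R = -817/70 (R = -7 + ((2 - ½*13) - 3*(8 - 4)/(62 + 8)) = -7 + ((2 - 13/2) - 3*4/70) = -7 + (-9/2 - 3*4/70) = -7 + (-9/2 - 1*6/35) = -7 + (-9/2 - 6/35) = -7 - 327/70 = -817/70 ≈ -11.671)
-R = -1*(-817/70) = 817/70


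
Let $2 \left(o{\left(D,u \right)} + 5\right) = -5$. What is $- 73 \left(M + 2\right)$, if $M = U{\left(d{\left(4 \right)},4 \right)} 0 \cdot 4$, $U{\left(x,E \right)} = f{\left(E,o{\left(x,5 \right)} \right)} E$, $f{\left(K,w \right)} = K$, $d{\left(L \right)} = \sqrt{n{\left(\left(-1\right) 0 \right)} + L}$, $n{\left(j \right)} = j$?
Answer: $-146$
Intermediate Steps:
$d{\left(L \right)} = \sqrt{L}$ ($d{\left(L \right)} = \sqrt{\left(-1\right) 0 + L} = \sqrt{0 + L} = \sqrt{L}$)
$o{\left(D,u \right)} = - \frac{15}{2}$ ($o{\left(D,u \right)} = -5 + \frac{1}{2} \left(-5\right) = -5 - \frac{5}{2} = - \frac{15}{2}$)
$U{\left(x,E \right)} = E^{2}$ ($U{\left(x,E \right)} = E E = E^{2}$)
$M = 0$ ($M = 4^{2} \cdot 0 \cdot 4 = 16 \cdot 0 \cdot 4 = 0 \cdot 4 = 0$)
$- 73 \left(M + 2\right) = - 73 \left(0 + 2\right) = \left(-73\right) 2 = -146$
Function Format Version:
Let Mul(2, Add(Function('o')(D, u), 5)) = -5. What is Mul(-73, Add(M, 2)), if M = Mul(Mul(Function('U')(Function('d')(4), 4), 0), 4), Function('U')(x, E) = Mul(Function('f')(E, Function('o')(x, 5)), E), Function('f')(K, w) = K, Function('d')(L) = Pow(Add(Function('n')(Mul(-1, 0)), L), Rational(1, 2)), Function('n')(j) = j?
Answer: -146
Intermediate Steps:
Function('d')(L) = Pow(L, Rational(1, 2)) (Function('d')(L) = Pow(Add(Mul(-1, 0), L), Rational(1, 2)) = Pow(Add(0, L), Rational(1, 2)) = Pow(L, Rational(1, 2)))
Function('o')(D, u) = Rational(-15, 2) (Function('o')(D, u) = Add(-5, Mul(Rational(1, 2), -5)) = Add(-5, Rational(-5, 2)) = Rational(-15, 2))
Function('U')(x, E) = Pow(E, 2) (Function('U')(x, E) = Mul(E, E) = Pow(E, 2))
M = 0 (M = Mul(Mul(Pow(4, 2), 0), 4) = Mul(Mul(16, 0), 4) = Mul(0, 4) = 0)
Mul(-73, Add(M, 2)) = Mul(-73, Add(0, 2)) = Mul(-73, 2) = -146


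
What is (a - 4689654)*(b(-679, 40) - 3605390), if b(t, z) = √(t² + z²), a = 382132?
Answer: 15530296743580 - 4307522*√462641 ≈ 1.5527e+13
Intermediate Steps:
(a - 4689654)*(b(-679, 40) - 3605390) = (382132 - 4689654)*(√((-679)² + 40²) - 3605390) = -4307522*(√(461041 + 1600) - 3605390) = -4307522*(√462641 - 3605390) = -4307522*(-3605390 + √462641) = 15530296743580 - 4307522*√462641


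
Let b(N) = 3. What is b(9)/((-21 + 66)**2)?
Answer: 1/675 ≈ 0.0014815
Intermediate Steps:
b(9)/((-21 + 66)**2) = 3/(-21 + 66)**2 = 3/45**2 = 3/2025 = (1/2025)*3 = 1/675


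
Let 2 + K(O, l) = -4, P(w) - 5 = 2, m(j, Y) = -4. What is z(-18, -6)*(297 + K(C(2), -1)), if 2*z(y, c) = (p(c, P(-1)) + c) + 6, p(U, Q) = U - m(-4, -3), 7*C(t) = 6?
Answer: -291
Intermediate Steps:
C(t) = 6/7 (C(t) = (⅐)*6 = 6/7)
P(w) = 7 (P(w) = 5 + 2 = 7)
p(U, Q) = 4 + U (p(U, Q) = U - 1*(-4) = U + 4 = 4 + U)
K(O, l) = -6 (K(O, l) = -2 - 4 = -6)
z(y, c) = 5 + c (z(y, c) = (((4 + c) + c) + 6)/2 = ((4 + 2*c) + 6)/2 = (10 + 2*c)/2 = 5 + c)
z(-18, -6)*(297 + K(C(2), -1)) = (5 - 6)*(297 - 6) = -1*291 = -291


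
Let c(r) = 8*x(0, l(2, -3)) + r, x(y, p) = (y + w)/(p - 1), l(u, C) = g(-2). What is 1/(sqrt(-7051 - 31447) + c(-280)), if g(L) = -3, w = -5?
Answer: -135/55699 - I*sqrt(38498)/111398 ≈ -0.0024237 - 0.0017613*I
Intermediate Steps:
l(u, C) = -3
x(y, p) = (-5 + y)/(-1 + p) (x(y, p) = (y - 5)/(p - 1) = (-5 + y)/(-1 + p))
c(r) = 10 + r (c(r) = 8*((-5 + 0)/(-1 - 3)) + r = 8*(-5/(-4)) + r = 8*(-1/4*(-5)) + r = 8*(5/4) + r = 10 + r)
1/(sqrt(-7051 - 31447) + c(-280)) = 1/(sqrt(-7051 - 31447) + (10 - 280)) = 1/(sqrt(-38498) - 270) = 1/(I*sqrt(38498) - 270) = 1/(-270 + I*sqrt(38498))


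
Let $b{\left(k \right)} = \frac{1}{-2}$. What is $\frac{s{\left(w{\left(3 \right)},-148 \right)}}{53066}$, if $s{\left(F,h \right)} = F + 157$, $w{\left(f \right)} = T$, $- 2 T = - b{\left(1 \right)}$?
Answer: $\frac{627}{212264} \approx 0.0029539$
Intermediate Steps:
$b{\left(k \right)} = - \frac{1}{2}$
$T = - \frac{1}{4}$ ($T = - \frac{\left(-1\right) \left(- \frac{1}{2}\right)}{2} = \left(- \frac{1}{2}\right) \frac{1}{2} = - \frac{1}{4} \approx -0.25$)
$w{\left(f \right)} = - \frac{1}{4}$
$s{\left(F,h \right)} = 157 + F$
$\frac{s{\left(w{\left(3 \right)},-148 \right)}}{53066} = \frac{157 - \frac{1}{4}}{53066} = \frac{627}{4} \cdot \frac{1}{53066} = \frac{627}{212264}$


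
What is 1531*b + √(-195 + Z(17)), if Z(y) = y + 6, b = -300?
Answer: -459300 + 2*I*√43 ≈ -4.593e+5 + 13.115*I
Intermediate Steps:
Z(y) = 6 + y
1531*b + √(-195 + Z(17)) = 1531*(-300) + √(-195 + (6 + 17)) = -459300 + √(-195 + 23) = -459300 + √(-172) = -459300 + 2*I*√43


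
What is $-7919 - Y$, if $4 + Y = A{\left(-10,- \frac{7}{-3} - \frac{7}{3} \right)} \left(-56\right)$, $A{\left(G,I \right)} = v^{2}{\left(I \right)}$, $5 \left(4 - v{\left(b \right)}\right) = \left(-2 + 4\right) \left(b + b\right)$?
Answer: $-7019$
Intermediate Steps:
$v{\left(b \right)} = 4 - \frac{4 b}{5}$ ($v{\left(b \right)} = 4 - \frac{\left(-2 + 4\right) \left(b + b\right)}{5} = 4 - \frac{2 \cdot 2 b}{5} = 4 - \frac{4 b}{5}$)
$A{\left(G,I \right)} = \left(4 - \frac{4 I}{5}\right)^{2}$
$Y = -900$ ($Y = -4 + \frac{16 \left(-5 - \left(- \frac{7}{3} + \frac{7}{3}\right)\right)^{2}}{25} \left(-56\right) = -4 + \frac{16 \left(-5 - 0\right)^{2}}{25} \left(-56\right) = -4 + \frac{16 \left(-5 + \left(\frac{7}{3} - \frac{7}{3}\right)\right)^{2}}{25} \left(-56\right) = -4 + \frac{16 \left(-5 + 0\right)^{2}}{25} \left(-56\right) = -4 + \frac{16 \left(-5\right)^{2}}{25} \left(-56\right) = -4 + \frac{16}{25} \cdot 25 \left(-56\right) = -4 + 16 \left(-56\right) = -4 - 896 = -900$)
$-7919 - Y = -7919 - -900 = -7919 + 900 = -7019$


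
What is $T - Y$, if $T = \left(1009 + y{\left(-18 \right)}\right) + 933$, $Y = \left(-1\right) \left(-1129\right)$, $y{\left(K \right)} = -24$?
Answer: $789$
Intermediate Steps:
$Y = 1129$
$T = 1918$ ($T = \left(1009 - 24\right) + 933 = 985 + 933 = 1918$)
$T - Y = 1918 - 1129 = 789$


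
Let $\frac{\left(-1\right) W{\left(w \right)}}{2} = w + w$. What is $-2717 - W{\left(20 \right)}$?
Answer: $-2637$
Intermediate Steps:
$W{\left(w \right)} = - 4 w$ ($W{\left(w \right)} = - 2 \left(w + w\right) = - 2 \cdot 2 w = - 4 w$)
$-2717 - W{\left(20 \right)} = -2717 - \left(-4\right) 20 = -2717 - -80 = -2717 + 80 = -2637$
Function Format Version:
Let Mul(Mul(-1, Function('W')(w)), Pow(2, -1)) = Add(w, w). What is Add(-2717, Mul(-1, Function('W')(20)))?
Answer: -2637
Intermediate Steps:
Function('W')(w) = Mul(-4, w) (Function('W')(w) = Mul(-2, Add(w, w)) = Mul(-2, Mul(2, w)) = Mul(-4, w))
Add(-2717, Mul(-1, Function('W')(20))) = Add(-2717, Mul(-1, Mul(-4, 20))) = Add(-2717, Mul(-1, -80)) = Add(-2717, 80) = -2637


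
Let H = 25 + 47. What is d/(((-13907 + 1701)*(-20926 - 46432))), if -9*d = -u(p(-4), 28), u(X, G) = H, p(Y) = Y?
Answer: 2/205542937 ≈ 9.7303e-9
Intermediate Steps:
H = 72
u(X, G) = 72
d = 8 (d = -(-1)*72/9 = -1/9*(-72) = 8)
d/(((-13907 + 1701)*(-20926 - 46432))) = 8/(((-13907 + 1701)*(-20926 - 46432))) = 8/((-12206*(-67358))) = 8/822171748 = 8*(1/822171748) = 2/205542937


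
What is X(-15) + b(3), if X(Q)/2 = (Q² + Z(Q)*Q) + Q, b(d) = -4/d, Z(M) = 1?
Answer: 1166/3 ≈ 388.67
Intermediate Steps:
X(Q) = 2*Q² + 4*Q (X(Q) = 2*((Q² + 1*Q) + Q) = 2*((Q² + Q) + Q) = 2*((Q + Q²) + Q) = 2*(Q² + 2*Q) = 2*Q² + 4*Q)
X(-15) + b(3) = 2*(-15)*(2 - 15) - 4/3 = 2*(-15)*(-13) - 4*⅓ = 390 - 4/3 = 1166/3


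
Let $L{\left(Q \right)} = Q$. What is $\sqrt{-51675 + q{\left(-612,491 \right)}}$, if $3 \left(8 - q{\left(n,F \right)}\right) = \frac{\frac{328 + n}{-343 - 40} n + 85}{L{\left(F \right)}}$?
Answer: $\frac{10 i \sqrt{164442542288262}}{564159} \approx 227.3 i$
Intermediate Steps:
$q{\left(n,F \right)} = 8 - \frac{85 + n \left(- \frac{328}{383} - \frac{n}{383}\right)}{3 F}$ ($q{\left(n,F \right)} = 8 - \frac{\left(\frac{328 + n}{-343 - 40} n + 85\right) \frac{1}{F}}{3} = 8 - \frac{\left(\frac{328 + n}{-383} n + 85\right) \frac{1}{F}}{3} = 8 - \frac{\left(\left(328 + n\right) \left(- \frac{1}{383}\right) n + 85\right) \frac{1}{F}}{3} = 8 - \frac{\left(\left(- \frac{328}{383} - \frac{n}{383}\right) n + 85\right) \frac{1}{F}}{3} = 8 - \frac{\left(n \left(- \frac{328}{383} - \frac{n}{383}\right) + 85\right) \frac{1}{F}}{3} = 8 - \frac{\left(85 + n \left(- \frac{328}{383} - \frac{n}{383}\right)\right) \frac{1}{F}}{3} = 8 - \frac{\frac{1}{F} \left(85 + n \left(- \frac{328}{383} - \frac{n}{383}\right)\right)}{3} = 8 - \frac{85 + n \left(- \frac{328}{383} - \frac{n}{383}\right)}{3 F}$)
$\sqrt{-51675 + q{\left(-612,491 \right)}} = \sqrt{-51675 + \frac{-32555 + \left(-612\right)^{2} + 328 \left(-612\right) + 9192 \cdot 491}{1149 \cdot 491}} = \sqrt{-51675 + \frac{1}{1149} \cdot \frac{1}{491} \left(-32555 + 374544 - 200736 + 4513272\right)} = \sqrt{-51675 + \frac{1}{1149} \cdot \frac{1}{491} \cdot 4654525} = \sqrt{-51675 + \frac{4654525}{564159}} = \sqrt{- \frac{29148261800}{564159}} = \frac{10 i \sqrt{164442542288262}}{564159}$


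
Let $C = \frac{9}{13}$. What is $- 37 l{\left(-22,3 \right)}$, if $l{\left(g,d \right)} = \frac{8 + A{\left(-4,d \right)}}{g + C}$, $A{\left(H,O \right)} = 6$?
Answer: $\frac{6734}{277} \approx 24.31$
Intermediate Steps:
$C = \frac{9}{13}$ ($C = 9 \cdot \frac{1}{13} = \frac{9}{13} \approx 0.69231$)
$l{\left(g,d \right)} = \frac{14}{\frac{9}{13} + g}$ ($l{\left(g,d \right)} = \frac{8 + 6}{g + \frac{9}{13}} = \frac{14}{\frac{9}{13} + g}$)
$- 37 l{\left(-22,3 \right)} = - 37 \frac{182}{9 + 13 \left(-22\right)} = - 37 \frac{182}{9 - 286} = - 37 \frac{182}{-277} = - 37 \cdot 182 \left(- \frac{1}{277}\right) = \left(-37\right) \left(- \frac{182}{277}\right) = \frac{6734}{277}$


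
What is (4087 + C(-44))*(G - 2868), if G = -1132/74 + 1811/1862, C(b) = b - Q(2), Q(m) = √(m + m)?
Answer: -802441077957/68894 ≈ -1.1647e+7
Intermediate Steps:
Q(m) = √2*√m (Q(m) = √(2*m) = √2*√m)
C(b) = -2 + b (C(b) = b - √2*√2 = b - 1*2 = b - 2 = -2 + b)
G = -986885/68894 (G = -1132*1/74 + 1811*(1/1862) = -566/37 + 1811/1862 = -986885/68894 ≈ -14.325)
(4087 + C(-44))*(G - 2868) = (4087 + (-2 - 44))*(-986885/68894 - 2868) = (4087 - 46)*(-198574877/68894) = 4041*(-198574877/68894) = -802441077957/68894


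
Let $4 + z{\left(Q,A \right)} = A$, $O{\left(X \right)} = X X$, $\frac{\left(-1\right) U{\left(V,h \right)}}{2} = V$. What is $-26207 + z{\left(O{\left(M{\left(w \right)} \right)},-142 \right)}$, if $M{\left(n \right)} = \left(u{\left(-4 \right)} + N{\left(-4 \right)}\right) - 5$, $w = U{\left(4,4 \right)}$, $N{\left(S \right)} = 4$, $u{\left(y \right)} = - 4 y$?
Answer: $-26353$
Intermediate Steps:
$U{\left(V,h \right)} = - 2 V$
$w = -8$ ($w = \left(-2\right) 4 = -8$)
$M{\left(n \right)} = 15$ ($M{\left(n \right)} = \left(\left(-4\right) \left(-4\right) + 4\right) - 5 = \left(16 + 4\right) - 5 = 20 - 5 = 15$)
$O{\left(X \right)} = X^{2}$
$z{\left(Q,A \right)} = -4 + A$
$-26207 + z{\left(O{\left(M{\left(w \right)} \right)},-142 \right)} = -26207 - 146 = -26353$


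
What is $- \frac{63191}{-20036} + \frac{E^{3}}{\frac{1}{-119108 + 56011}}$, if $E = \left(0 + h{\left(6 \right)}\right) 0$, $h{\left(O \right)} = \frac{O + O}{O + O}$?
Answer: $\frac{63191}{20036} \approx 3.1539$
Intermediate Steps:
$h{\left(O \right)} = 1$ ($h{\left(O \right)} = \frac{2 O}{2 O} = 2 O \frac{1}{2 O} = 1$)
$E = 0$ ($E = \left(0 + 1\right) 0 = 1 \cdot 0 = 0$)
$- \frac{63191}{-20036} + \frac{E^{3}}{\frac{1}{-119108 + 56011}} = - \frac{63191}{-20036} + \frac{0^{3}}{\frac{1}{-119108 + 56011}} = \left(-63191\right) \left(- \frac{1}{20036}\right) + \frac{0}{\frac{1}{-63097}} = \frac{63191}{20036} + \frac{0}{- \frac{1}{63097}} = \frac{63191}{20036} + 0 \left(-63097\right) = \frac{63191}{20036} + 0 = \frac{63191}{20036}$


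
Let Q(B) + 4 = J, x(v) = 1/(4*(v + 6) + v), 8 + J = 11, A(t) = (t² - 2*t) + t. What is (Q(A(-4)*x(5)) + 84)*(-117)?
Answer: -9711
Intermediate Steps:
A(t) = t² - t
J = 3 (J = -8 + 11 = 3)
x(v) = 1/(24 + 5*v) (x(v) = 1/(4*(6 + v) + v) = 1/((24 + 4*v) + v) = 1/(24 + 5*v))
Q(B) = -1 (Q(B) = -4 + 3 = -1)
(Q(A(-4)*x(5)) + 84)*(-117) = (-1 + 84)*(-117) = 83*(-117) = -9711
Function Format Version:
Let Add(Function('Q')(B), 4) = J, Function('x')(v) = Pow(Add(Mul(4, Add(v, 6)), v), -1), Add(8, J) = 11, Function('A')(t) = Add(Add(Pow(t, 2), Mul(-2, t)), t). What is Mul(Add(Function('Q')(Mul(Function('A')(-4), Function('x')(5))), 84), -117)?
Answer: -9711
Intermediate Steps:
Function('A')(t) = Add(Pow(t, 2), Mul(-1, t))
J = 3 (J = Add(-8, 11) = 3)
Function('x')(v) = Pow(Add(24, Mul(5, v)), -1) (Function('x')(v) = Pow(Add(Mul(4, Add(6, v)), v), -1) = Pow(Add(Add(24, Mul(4, v)), v), -1) = Pow(Add(24, Mul(5, v)), -1))
Function('Q')(B) = -1 (Function('Q')(B) = Add(-4, 3) = -1)
Mul(Add(Function('Q')(Mul(Function('A')(-4), Function('x')(5))), 84), -117) = Mul(Add(-1, 84), -117) = Mul(83, -117) = -9711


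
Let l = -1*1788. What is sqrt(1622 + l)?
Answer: I*sqrt(166) ≈ 12.884*I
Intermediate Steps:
l = -1788
sqrt(1622 + l) = sqrt(1622 - 1788) = sqrt(-166) = I*sqrt(166)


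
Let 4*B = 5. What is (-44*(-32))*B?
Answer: 1760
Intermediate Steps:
B = 5/4 (B = (1/4)*5 = 5/4 ≈ 1.2500)
(-44*(-32))*B = -44*(-32)*(5/4) = 1408*(5/4) = 1760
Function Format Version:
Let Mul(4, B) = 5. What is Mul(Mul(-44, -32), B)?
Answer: 1760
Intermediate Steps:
B = Rational(5, 4) (B = Mul(Rational(1, 4), 5) = Rational(5, 4) ≈ 1.2500)
Mul(Mul(-44, -32), B) = Mul(Mul(-44, -32), Rational(5, 4)) = Mul(1408, Rational(5, 4)) = 1760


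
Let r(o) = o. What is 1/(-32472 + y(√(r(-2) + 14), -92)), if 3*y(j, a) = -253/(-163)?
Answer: -489/15878555 ≈ -3.0796e-5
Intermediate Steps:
y(j, a) = 253/489 (y(j, a) = (-253/(-163))/3 = (-253*(-1/163))/3 = (⅓)*(253/163) = 253/489)
1/(-32472 + y(√(r(-2) + 14), -92)) = 1/(-32472 + 253/489) = 1/(-15878555/489) = -489/15878555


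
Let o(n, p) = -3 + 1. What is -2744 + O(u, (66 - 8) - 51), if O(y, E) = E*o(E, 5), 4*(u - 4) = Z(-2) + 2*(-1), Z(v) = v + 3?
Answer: -2758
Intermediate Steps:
o(n, p) = -2
Z(v) = 3 + v
u = 15/4 (u = 4 + ((3 - 2) + 2*(-1))/4 = 4 + (1 - 2)/4 = 4 + (1/4)*(-1) = 4 - 1/4 = 15/4 ≈ 3.7500)
O(y, E) = -2*E (O(y, E) = E*(-2) = -2*E)
-2744 + O(u, (66 - 8) - 51) = -2744 - 2*((66 - 8) - 51) = -2744 - 2*(58 - 51) = -2744 - 2*7 = -2744 - 14 = -2758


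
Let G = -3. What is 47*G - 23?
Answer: -164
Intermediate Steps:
47*G - 23 = 47*(-3) - 23 = -141 - 23 = -164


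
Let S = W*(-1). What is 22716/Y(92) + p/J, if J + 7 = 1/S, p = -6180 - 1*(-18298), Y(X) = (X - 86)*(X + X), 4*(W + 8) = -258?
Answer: -159736511/93196 ≈ -1714.0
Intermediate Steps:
W = -145/2 (W = -8 + (1/4)*(-258) = -8 - 129/2 = -145/2 ≈ -72.500)
Y(X) = 2*X*(-86 + X) (Y(X) = (-86 + X)*(2*X) = 2*X*(-86 + X))
S = 145/2 (S = -145/2*(-1) = 145/2 ≈ 72.500)
p = 12118 (p = -6180 + 18298 = 12118)
J = -1013/145 (J = -7 + 1/(145/2) = -7 + 2/145 = -1013/145 ≈ -6.9862)
22716/Y(92) + p/J = 22716/((2*92*(-86 + 92))) + 12118/(-1013/145) = 22716/((2*92*6)) + 12118*(-145/1013) = 22716/1104 - 1757110/1013 = 22716*(1/1104) - 1757110/1013 = 1893/92 - 1757110/1013 = -159736511/93196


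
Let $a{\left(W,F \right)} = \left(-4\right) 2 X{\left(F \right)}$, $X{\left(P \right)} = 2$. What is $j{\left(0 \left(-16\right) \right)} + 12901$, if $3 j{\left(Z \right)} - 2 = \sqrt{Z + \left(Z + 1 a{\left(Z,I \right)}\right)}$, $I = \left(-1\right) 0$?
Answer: $\frac{38705}{3} + \frac{4 i}{3} \approx 12902.0 + 1.3333 i$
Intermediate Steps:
$I = 0$
$a{\left(W,F \right)} = -16$ ($a{\left(W,F \right)} = \left(-4\right) 2 \cdot 2 = \left(-8\right) 2 = -16$)
$j{\left(Z \right)} = \frac{2}{3} + \frac{\sqrt{-16 + 2 Z}}{3}$ ($j{\left(Z \right)} = \frac{2}{3} + \frac{\sqrt{Z + \left(Z + 1 \left(-16\right)\right)}}{3} = \frac{2}{3} + \frac{\sqrt{Z + \left(Z - 16\right)}}{3} = \frac{2}{3} + \frac{\sqrt{Z + \left(-16 + Z\right)}}{3} = \frac{2}{3} + \frac{\sqrt{-16 + 2 Z}}{3}$)
$j{\left(0 \left(-16\right) \right)} + 12901 = \left(\frac{2}{3} + \frac{\sqrt{-16 + 2 \cdot 0 \left(-16\right)}}{3}\right) + 12901 = \left(\frac{2}{3} + \frac{\sqrt{-16 + 2 \cdot 0}}{3}\right) + 12901 = \left(\frac{2}{3} + \frac{\sqrt{-16 + 0}}{3}\right) + 12901 = \left(\frac{2}{3} + \frac{\sqrt{-16}}{3}\right) + 12901 = \left(\frac{2}{3} + \frac{4 i}{3}\right) + 12901 = \frac{38705}{3} + \frac{4 i}{3}$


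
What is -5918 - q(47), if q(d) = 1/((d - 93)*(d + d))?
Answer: -25589431/4324 ≈ -5918.0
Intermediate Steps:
q(d) = 1/(2*d*(-93 + d)) (q(d) = 1/((-93 + d)*(2*d)) = 1/(2*d*(-93 + d)))
-5918 - q(47) = -5918 - 1/(2*47*(-93 + 47)) = -5918 - 1/(2*47*(-46)) = -5918 - (-1)/(2*47*46) = -5918 - 1*(-1/4324) = -5918 + 1/4324 = -25589431/4324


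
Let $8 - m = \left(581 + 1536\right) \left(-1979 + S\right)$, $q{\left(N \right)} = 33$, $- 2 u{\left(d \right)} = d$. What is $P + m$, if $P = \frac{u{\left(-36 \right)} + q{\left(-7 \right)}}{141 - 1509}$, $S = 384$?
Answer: $\frac{1539740071}{456} \approx 3.3766 \cdot 10^{6}$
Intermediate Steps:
$u{\left(d \right)} = - \frac{d}{2}$
$P = - \frac{17}{456}$ ($P = \frac{\left(- \frac{1}{2}\right) \left(-36\right) + 33}{141 - 1509} = \frac{18 + 33}{-1368} = 51 \left(- \frac{1}{1368}\right) = - \frac{17}{456} \approx -0.037281$)
$m = 3376623$ ($m = 8 - \left(581 + 1536\right) \left(-1979 + 384\right) = 8 - 2117 \left(-1595\right) = 8 - -3376615 = 8 + 3376615 = 3376623$)
$P + m = - \frac{17}{456} + 3376623 = \frac{1539740071}{456}$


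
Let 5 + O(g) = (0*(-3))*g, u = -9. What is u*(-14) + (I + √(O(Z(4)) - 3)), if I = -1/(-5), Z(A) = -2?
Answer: 631/5 + 2*I*√2 ≈ 126.2 + 2.8284*I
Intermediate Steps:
I = ⅕ (I = -1*(-⅕) = ⅕ ≈ 0.20000)
O(g) = -5 (O(g) = -5 + (0*(-3))*g = -5 + 0*g = -5 + 0 = -5)
u*(-14) + (I + √(O(Z(4)) - 3)) = -9*(-14) + (⅕ + √(-5 - 3)) = 126 + (⅕ + √(-8)) = 126 + (⅕ + 2*I*√2) = 631/5 + 2*I*√2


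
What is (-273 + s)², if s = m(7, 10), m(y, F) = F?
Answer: 69169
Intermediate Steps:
s = 10
(-273 + s)² = (-273 + 10)² = (-263)² = 69169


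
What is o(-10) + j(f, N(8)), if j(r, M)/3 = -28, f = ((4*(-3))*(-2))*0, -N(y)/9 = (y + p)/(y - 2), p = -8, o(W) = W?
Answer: -94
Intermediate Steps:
N(y) = -9*(-8 + y)/(-2 + y) (N(y) = -9*(y - 8)/(y - 2) = -9*(-8 + y)/(-2 + y))
f = 0 (f = -12*(-2)*0 = 24*0 = 0)
j(r, M) = -84 (j(r, M) = 3*(-28) = -84)
o(-10) + j(f, N(8)) = -10 - 84 = -94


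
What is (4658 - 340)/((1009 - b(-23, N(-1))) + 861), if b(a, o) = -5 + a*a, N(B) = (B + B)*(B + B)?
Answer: 2159/673 ≈ 3.2080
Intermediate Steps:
N(B) = 4*B² (N(B) = (2*B)*(2*B) = 4*B²)
b(a, o) = -5 + a²
(4658 - 340)/((1009 - b(-23, N(-1))) + 861) = (4658 - 340)/((1009 - (-5 + (-23)²)) + 861) = 4318/((1009 - (-5 + 529)) + 861) = 4318/((1009 - 1*524) + 861) = 4318/((1009 - 524) + 861) = 4318/(485 + 861) = 4318/1346 = 4318*(1/1346) = 2159/673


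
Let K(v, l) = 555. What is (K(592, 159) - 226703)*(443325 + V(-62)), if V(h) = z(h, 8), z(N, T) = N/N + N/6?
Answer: -300764854156/3 ≈ -1.0026e+11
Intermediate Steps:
z(N, T) = 1 + N/6 (z(N, T) = 1 + N*(⅙) = 1 + N/6)
V(h) = 1 + h/6
(K(592, 159) - 226703)*(443325 + V(-62)) = (555 - 226703)*(443325 + (1 + (⅙)*(-62))) = -226148*(443325 + (1 - 31/3)) = -226148*(443325 - 28/3) = -226148*1329947/3 = -300764854156/3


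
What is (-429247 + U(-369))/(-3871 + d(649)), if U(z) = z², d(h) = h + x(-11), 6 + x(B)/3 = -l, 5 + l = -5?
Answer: 146543/1605 ≈ 91.304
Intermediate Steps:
l = -10 (l = -5 - 5 = -10)
x(B) = 12 (x(B) = -18 + 3*(-1*(-10)) = -18 + 3*10 = -18 + 30 = 12)
d(h) = 12 + h (d(h) = h + 12 = 12 + h)
(-429247 + U(-369))/(-3871 + d(649)) = (-429247 + (-369)²)/(-3871 + (12 + 649)) = (-429247 + 136161)/(-3871 + 661) = -293086/(-3210) = -293086*(-1/3210) = 146543/1605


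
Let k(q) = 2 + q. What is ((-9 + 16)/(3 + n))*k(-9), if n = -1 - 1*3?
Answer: 49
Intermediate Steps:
n = -4 (n = -1 - 3 = -4)
((-9 + 16)/(3 + n))*k(-9) = ((-9 + 16)/(3 - 4))*(2 - 9) = (7/(-1))*(-7) = (7*(-1))*(-7) = -7*(-7) = 49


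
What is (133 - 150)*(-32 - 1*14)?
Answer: 782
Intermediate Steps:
(133 - 150)*(-32 - 1*14) = -17*(-32 - 14) = -17*(-46) = 782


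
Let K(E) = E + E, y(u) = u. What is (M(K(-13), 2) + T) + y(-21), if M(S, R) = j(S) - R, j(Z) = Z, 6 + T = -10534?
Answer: -10589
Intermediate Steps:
T = -10540 (T = -6 - 10534 = -10540)
K(E) = 2*E
M(S, R) = S - R
(M(K(-13), 2) + T) + y(-21) = ((2*(-13) - 1*2) - 10540) - 21 = ((-26 - 2) - 10540) - 21 = (-28 - 10540) - 21 = -10568 - 21 = -10589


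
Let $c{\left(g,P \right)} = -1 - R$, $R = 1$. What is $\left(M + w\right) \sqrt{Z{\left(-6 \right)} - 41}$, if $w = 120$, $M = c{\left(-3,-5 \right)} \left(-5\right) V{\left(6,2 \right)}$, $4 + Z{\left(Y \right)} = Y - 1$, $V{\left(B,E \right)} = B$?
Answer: $360 i \sqrt{13} \approx 1298.0 i$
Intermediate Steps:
$c{\left(g,P \right)} = -2$ ($c{\left(g,P \right)} = -1 - 1 = -2$)
$Z{\left(Y \right)} = -5 + Y$ ($Z{\left(Y \right)} = -4 + \left(Y - 1\right) = -4 + \left(-1 + Y\right) = -5 + Y$)
$M = 60$ ($M = \left(-2\right) \left(-5\right) 6 = 10 \cdot 6 = 60$)
$\left(M + w\right) \sqrt{Z{\left(-6 \right)} - 41} = \left(60 + 120\right) \sqrt{\left(-5 - 6\right) - 41} = 180 \sqrt{-11 - 41} = 180 \sqrt{-52} = 180 \cdot 2 i \sqrt{13} = 360 i \sqrt{13}$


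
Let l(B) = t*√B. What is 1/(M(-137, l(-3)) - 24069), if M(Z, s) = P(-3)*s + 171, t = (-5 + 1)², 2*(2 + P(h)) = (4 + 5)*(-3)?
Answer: I/(2*(-11949*I + 124*√3)) ≈ -4.1831e-5 + 7.5188e-7*I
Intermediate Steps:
P(h) = -31/2 (P(h) = -2 + ((4 + 5)*(-3))/2 = -2 + (9*(-3))/2 = -2 + (½)*(-27) = -2 - 27/2 = -31/2)
t = 16 (t = (-4)² = 16)
l(B) = 16*√B
M(Z, s) = 171 - 31*s/2 (M(Z, s) = -31*s/2 + 171 = 171 - 31*s/2)
1/(M(-137, l(-3)) - 24069) = 1/((171 - 248*√(-3)) - 24069) = 1/((171 - 248*I*√3) - 24069) = 1/(-23898 - 248*I*√3)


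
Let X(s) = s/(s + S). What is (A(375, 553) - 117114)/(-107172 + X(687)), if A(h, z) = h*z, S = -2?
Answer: -20609595/24470711 ≈ -0.84221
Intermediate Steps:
X(s) = s/(-2 + s) (X(s) = s/(s - 2) = s/(-2 + s))
(A(375, 553) - 117114)/(-107172 + X(687)) = (375*553 - 117114)/(-107172 + 687/(-2 + 687)) = (207375 - 117114)/(-107172 + 687/685) = 90261/(-107172 + 687*(1/685)) = 90261/(-107172 + 687/685) = 90261/(-73412133/685) = 90261*(-685/73412133) = -20609595/24470711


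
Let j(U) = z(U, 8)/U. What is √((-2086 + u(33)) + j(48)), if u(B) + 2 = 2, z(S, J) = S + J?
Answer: I*√75054/6 ≈ 45.66*I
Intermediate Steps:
z(S, J) = J + S
u(B) = 0 (u(B) = -2 + 2 = 0)
j(U) = (8 + U)/U
√((-2086 + u(33)) + j(48)) = √((-2086 + 0) + (8 + 48)/48) = √(-2086 + (1/48)*56) = √(-2086 + 7/6) = √(-12509/6) = I*√75054/6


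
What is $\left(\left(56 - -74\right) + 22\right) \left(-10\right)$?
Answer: $-1520$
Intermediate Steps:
$\left(\left(56 - -74\right) + 22\right) \left(-10\right) = \left(\left(56 + 74\right) + 22\right) \left(-10\right) = \left(130 + 22\right) \left(-10\right) = 152 \left(-10\right) = -1520$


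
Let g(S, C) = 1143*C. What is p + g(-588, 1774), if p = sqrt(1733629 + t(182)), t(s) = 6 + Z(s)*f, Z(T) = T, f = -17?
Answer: 2027682 + sqrt(1730541) ≈ 2.0290e+6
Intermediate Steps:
t(s) = 6 - 17*s (t(s) = 6 + s*(-17) = 6 - 17*s)
p = sqrt(1730541) (p = sqrt(1733629 + (6 - 17*182)) = sqrt(1733629 + (6 - 3094)) = sqrt(1733629 - 3088) = sqrt(1730541) ≈ 1315.5)
p + g(-588, 1774) = sqrt(1730541) + 1143*1774 = sqrt(1730541) + 2027682 = 2027682 + sqrt(1730541)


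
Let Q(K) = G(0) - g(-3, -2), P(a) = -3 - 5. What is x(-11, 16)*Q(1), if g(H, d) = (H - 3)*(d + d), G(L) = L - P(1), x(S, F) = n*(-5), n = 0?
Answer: 0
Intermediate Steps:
P(a) = -8
x(S, F) = 0 (x(S, F) = 0*(-5) = 0)
G(L) = 8 + L (G(L) = L - 1*(-8) = L + 8 = 8 + L)
g(H, d) = 2*d*(-3 + H) (g(H, d) = (-3 + H)*(2*d) = 2*d*(-3 + H))
Q(K) = -16 (Q(K) = (8 + 0) - 2*(-2)*(-3 - 3) = 8 - 2*(-2)*(-6) = 8 - 1*24 = 8 - 24 = -16)
x(-11, 16)*Q(1) = 0*(-16) = 0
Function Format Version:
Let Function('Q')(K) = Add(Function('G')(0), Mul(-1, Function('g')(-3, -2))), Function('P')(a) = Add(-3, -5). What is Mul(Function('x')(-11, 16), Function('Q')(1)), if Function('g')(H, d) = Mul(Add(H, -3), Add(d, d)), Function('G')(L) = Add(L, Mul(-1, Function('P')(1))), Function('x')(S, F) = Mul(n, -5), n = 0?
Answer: 0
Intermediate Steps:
Function('P')(a) = -8
Function('x')(S, F) = 0 (Function('x')(S, F) = Mul(0, -5) = 0)
Function('G')(L) = Add(8, L) (Function('G')(L) = Add(L, Mul(-1, -8)) = Add(L, 8) = Add(8, L))
Function('g')(H, d) = Mul(2, d, Add(-3, H)) (Function('g')(H, d) = Mul(Add(-3, H), Mul(2, d)) = Mul(2, d, Add(-3, H)))
Function('Q')(K) = -16 (Function('Q')(K) = Add(Add(8, 0), Mul(-1, Mul(2, -2, Add(-3, -3)))) = Add(8, Mul(-1, Mul(2, -2, -6))) = Add(8, Mul(-1, 24)) = Add(8, -24) = -16)
Mul(Function('x')(-11, 16), Function('Q')(1)) = Mul(0, -16) = 0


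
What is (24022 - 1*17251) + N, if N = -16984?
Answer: -10213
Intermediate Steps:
(24022 - 1*17251) + N = (24022 - 1*17251) - 16984 = (24022 - 17251) - 16984 = 6771 - 16984 = -10213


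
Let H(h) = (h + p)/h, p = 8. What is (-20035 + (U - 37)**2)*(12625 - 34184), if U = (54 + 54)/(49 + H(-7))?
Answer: 146508798126/361 ≈ 4.0584e+8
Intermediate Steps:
H(h) = (8 + h)/h (H(h) = (h + 8)/h = (8 + h)/h)
U = 42/19 (U = (54 + 54)/(49 + (8 - 7)/(-7)) = 108/(49 - 1/7*1) = 108/(49 - 1/7) = 108/(342/7) = 108*(7/342) = 42/19 ≈ 2.2105)
(-20035 + (U - 37)**2)*(12625 - 34184) = (-20035 + (42/19 - 37)**2)*(12625 - 34184) = (-20035 + (-661/19)**2)*(-21559) = (-20035 + 436921/361)*(-21559) = -6795714/361*(-21559) = 146508798126/361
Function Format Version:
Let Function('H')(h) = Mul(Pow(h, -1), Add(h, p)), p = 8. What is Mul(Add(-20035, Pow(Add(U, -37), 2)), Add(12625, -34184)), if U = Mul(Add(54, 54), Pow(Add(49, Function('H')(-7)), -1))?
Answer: Rational(146508798126, 361) ≈ 4.0584e+8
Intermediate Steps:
Function('H')(h) = Mul(Pow(h, -1), Add(8, h)) (Function('H')(h) = Mul(Pow(h, -1), Add(h, 8)) = Mul(Pow(h, -1), Add(8, h)))
U = Rational(42, 19) (U = Mul(Add(54, 54), Pow(Add(49, Mul(Pow(-7, -1), Add(8, -7))), -1)) = Mul(108, Pow(Add(49, Mul(Rational(-1, 7), 1)), -1)) = Mul(108, Pow(Add(49, Rational(-1, 7)), -1)) = Mul(108, Pow(Rational(342, 7), -1)) = Mul(108, Rational(7, 342)) = Rational(42, 19) ≈ 2.2105)
Mul(Add(-20035, Pow(Add(U, -37), 2)), Add(12625, -34184)) = Mul(Add(-20035, Pow(Add(Rational(42, 19), -37), 2)), Add(12625, -34184)) = Mul(Add(-20035, Pow(Rational(-661, 19), 2)), -21559) = Mul(Add(-20035, Rational(436921, 361)), -21559) = Mul(Rational(-6795714, 361), -21559) = Rational(146508798126, 361)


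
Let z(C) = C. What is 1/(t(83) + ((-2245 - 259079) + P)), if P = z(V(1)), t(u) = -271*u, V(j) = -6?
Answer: -1/283823 ≈ -3.5233e-6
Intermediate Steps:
P = -6
1/(t(83) + ((-2245 - 259079) + P)) = 1/(-271*83 + ((-2245 - 259079) - 6)) = 1/(-22493 + (-261324 - 6)) = 1/(-22493 - 261330) = 1/(-283823) = -1/283823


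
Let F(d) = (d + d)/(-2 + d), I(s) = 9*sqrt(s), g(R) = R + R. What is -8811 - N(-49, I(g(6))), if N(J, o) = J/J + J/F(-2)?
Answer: -8763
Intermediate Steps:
g(R) = 2*R
F(d) = 2*d/(-2 + d) (F(d) = (2*d)/(-2 + d) = 2*d/(-2 + d))
N(J, o) = 1 + J (N(J, o) = J/J + J/((2*(-2)/(-2 - 2))) = 1 + J/((2*(-2)/(-4))) = 1 + J/((2*(-2)*(-1/4))) = 1 + J/1 = 1 + J*1 = 1 + J)
-8811 - N(-49, I(g(6))) = -8811 - (1 - 49) = -8811 - 1*(-48) = -8811 + 48 = -8763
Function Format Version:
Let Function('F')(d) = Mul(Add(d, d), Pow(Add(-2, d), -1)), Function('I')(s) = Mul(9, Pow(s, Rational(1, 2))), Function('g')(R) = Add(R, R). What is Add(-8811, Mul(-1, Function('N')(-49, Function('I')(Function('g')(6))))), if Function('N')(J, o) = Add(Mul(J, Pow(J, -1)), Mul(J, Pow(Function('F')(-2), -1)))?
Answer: -8763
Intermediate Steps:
Function('g')(R) = Mul(2, R)
Function('F')(d) = Mul(2, d, Pow(Add(-2, d), -1)) (Function('F')(d) = Mul(Mul(2, d), Pow(Add(-2, d), -1)) = Mul(2, d, Pow(Add(-2, d), -1)))
Function('N')(J, o) = Add(1, J) (Function('N')(J, o) = Add(Mul(J, Pow(J, -1)), Mul(J, Pow(Mul(2, -2, Pow(Add(-2, -2), -1)), -1))) = Add(1, Mul(J, Pow(Mul(2, -2, Pow(-4, -1)), -1))) = Add(1, Mul(J, Pow(Mul(2, -2, Rational(-1, 4)), -1))) = Add(1, Mul(J, Pow(1, -1))) = Add(1, Mul(J, 1)) = Add(1, J))
Add(-8811, Mul(-1, Function('N')(-49, Function('I')(Function('g')(6))))) = Add(-8811, Mul(-1, Add(1, -49))) = Add(-8811, Mul(-1, -48)) = Add(-8811, 48) = -8763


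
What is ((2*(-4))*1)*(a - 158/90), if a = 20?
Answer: -6568/45 ≈ -145.96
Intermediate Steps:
((2*(-4))*1)*(a - 158/90) = ((2*(-4))*1)*(20 - 158/90) = (-8*1)*(20 - 158*1/90) = -8*(20 - 79/45) = -8*821/45 = -6568/45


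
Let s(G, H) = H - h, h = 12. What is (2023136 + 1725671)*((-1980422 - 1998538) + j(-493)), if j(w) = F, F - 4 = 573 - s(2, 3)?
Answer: -14914156299818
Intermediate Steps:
s(G, H) = -12 + H (s(G, H) = H - 1*12 = H - 12 = -12 + H)
F = 586 (F = 4 + (573 - (-12 + 3)) = 4 + (573 - 1*(-9)) = 4 + (573 + 9) = 4 + 582 = 586)
j(w) = 586
(2023136 + 1725671)*((-1980422 - 1998538) + j(-493)) = (2023136 + 1725671)*((-1980422 - 1998538) + 586) = 3748807*(-3978960 + 586) = 3748807*(-3978374) = -14914156299818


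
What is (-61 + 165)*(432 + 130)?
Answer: 58448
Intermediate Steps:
(-61 + 165)*(432 + 130) = 104*562 = 58448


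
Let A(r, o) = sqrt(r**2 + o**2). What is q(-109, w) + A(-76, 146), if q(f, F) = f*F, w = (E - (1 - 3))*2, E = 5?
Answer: -1526 + 2*sqrt(6773) ≈ -1361.4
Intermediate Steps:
A(r, o) = sqrt(o**2 + r**2)
w = 14 (w = (5 - (1 - 3))*2 = (5 - 1*(-2))*2 = (5 + 2)*2 = 7*2 = 14)
q(f, F) = F*f
q(-109, w) + A(-76, 146) = 14*(-109) + sqrt(146**2 + (-76)**2) = -1526 + sqrt(21316 + 5776) = -1526 + sqrt(27092) = -1526 + 2*sqrt(6773)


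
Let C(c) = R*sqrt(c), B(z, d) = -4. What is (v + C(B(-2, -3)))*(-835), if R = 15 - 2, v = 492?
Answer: -410820 - 21710*I ≈ -4.1082e+5 - 21710.0*I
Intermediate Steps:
R = 13
C(c) = 13*sqrt(c)
(v + C(B(-2, -3)))*(-835) = (492 + 13*sqrt(-4))*(-835) = (492 + 13*(2*I))*(-835) = (492 + 26*I)*(-835) = -410820 - 21710*I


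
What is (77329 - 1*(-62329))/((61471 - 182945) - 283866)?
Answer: -69829/202670 ≈ -0.34455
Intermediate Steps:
(77329 - 1*(-62329))/((61471 - 182945) - 283866) = (77329 + 62329)/(-121474 - 283866) = 139658/(-405340) = 139658*(-1/405340) = -69829/202670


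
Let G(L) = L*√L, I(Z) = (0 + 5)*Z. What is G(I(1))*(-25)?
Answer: -125*√5 ≈ -279.51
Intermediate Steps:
I(Z) = 5*Z
G(L) = L^(3/2)
G(I(1))*(-25) = (5*1)^(3/2)*(-25) = 5^(3/2)*(-25) = (5*√5)*(-25) = -125*√5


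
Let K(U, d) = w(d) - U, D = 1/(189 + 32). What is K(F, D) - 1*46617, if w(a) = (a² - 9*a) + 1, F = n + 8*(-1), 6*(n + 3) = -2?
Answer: -6828661538/146523 ≈ -46605.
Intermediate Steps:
n = -10/3 (n = -3 + (⅙)*(-2) = -3 - ⅓ = -10/3 ≈ -3.3333)
F = -34/3 (F = -10/3 + 8*(-1) = -10/3 - 8 = -34/3 ≈ -11.333)
D = 1/221 ≈ 0.0045249
w(a) = 1 + a² - 9*a
K(U, d) = 1 + d² - U - 9*d (K(U, d) = (1 + d² - 9*d) - U = 1 + d² - U - 9*d)
K(F, D) - 1*46617 = (1 + (1/221)² - 1*(-34/3) - 9*1/221) - 1*46617 = (1 + 1/48841 + 34/3 - 9/221) - 46617 = 1801153/146523 - 46617 = -6828661538/146523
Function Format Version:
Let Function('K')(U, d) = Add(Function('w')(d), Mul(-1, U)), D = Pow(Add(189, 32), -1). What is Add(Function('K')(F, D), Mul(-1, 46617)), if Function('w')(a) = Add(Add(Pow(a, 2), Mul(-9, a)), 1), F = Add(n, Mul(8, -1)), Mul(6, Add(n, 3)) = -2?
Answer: Rational(-6828661538, 146523) ≈ -46605.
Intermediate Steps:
n = Rational(-10, 3) (n = Add(-3, Mul(Rational(1, 6), -2)) = Add(-3, Rational(-1, 3)) = Rational(-10, 3) ≈ -3.3333)
F = Rational(-34, 3) (F = Add(Rational(-10, 3), Mul(8, -1)) = Add(Rational(-10, 3), -8) = Rational(-34, 3) ≈ -11.333)
D = Rational(1, 221) (D = Pow(221, -1) = Rational(1, 221) ≈ 0.0045249)
Function('w')(a) = Add(1, Pow(a, 2), Mul(-9, a))
Function('K')(U, d) = Add(1, Pow(d, 2), Mul(-1, U), Mul(-9, d)) (Function('K')(U, d) = Add(Add(1, Pow(d, 2), Mul(-9, d)), Mul(-1, U)) = Add(1, Pow(d, 2), Mul(-1, U), Mul(-9, d)))
Add(Function('K')(F, D), Mul(-1, 46617)) = Add(Add(1, Pow(Rational(1, 221), 2), Mul(-1, Rational(-34, 3)), Mul(-9, Rational(1, 221))), Mul(-1, 46617)) = Add(Add(1, Rational(1, 48841), Rational(34, 3), Rational(-9, 221)), -46617) = Add(Rational(1801153, 146523), -46617) = Rational(-6828661538, 146523)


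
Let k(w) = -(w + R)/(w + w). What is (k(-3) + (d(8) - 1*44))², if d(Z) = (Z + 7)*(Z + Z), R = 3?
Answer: 38416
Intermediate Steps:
d(Z) = 2*Z*(7 + Z) (d(Z) = (7 + Z)*(2*Z) = 2*Z*(7 + Z))
k(w) = -(3 + w)/(2*w) (k(w) = -(w + 3)/(w + w) = -(3 + w)/(2*w))
(k(-3) + (d(8) - 1*44))² = ((½)*(-3 - 1*(-3))/(-3) + (2*8*(7 + 8) - 1*44))² = ((½)*(-⅓)*(-3 + 3) + (2*8*15 - 44))² = ((½)*(-⅓)*0 + (240 - 44))² = (0 + 196)² = 196² = 38416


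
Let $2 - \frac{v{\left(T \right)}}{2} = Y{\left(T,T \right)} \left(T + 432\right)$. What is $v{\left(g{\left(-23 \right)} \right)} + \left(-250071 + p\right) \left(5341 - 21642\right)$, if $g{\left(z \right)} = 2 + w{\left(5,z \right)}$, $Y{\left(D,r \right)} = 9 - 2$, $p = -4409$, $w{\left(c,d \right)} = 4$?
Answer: $4148272352$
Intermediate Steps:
$Y{\left(D,r \right)} = 7$ ($Y{\left(D,r \right)} = 9 - 2 = 7$)
$g{\left(z \right)} = 6$ ($g{\left(z \right)} = 2 + 4 = 6$)
$v{\left(T \right)} = -6044 - 14 T$ ($v{\left(T \right)} = 4 - 2 \cdot 7 \left(T + 432\right) = 4 - 2 \cdot 7 \left(432 + T\right) = 4 - 2 \left(3024 + 7 T\right) = 4 - \left(6048 + 14 T\right) = -6044 - 14 T$)
$v{\left(g{\left(-23 \right)} \right)} + \left(-250071 + p\right) \left(5341 - 21642\right) = \left(-6044 - 84\right) + \left(-250071 - 4409\right) \left(5341 - 21642\right) = \left(-6044 - 84\right) - -4148278480 = -6128 + 4148278480 = 4148272352$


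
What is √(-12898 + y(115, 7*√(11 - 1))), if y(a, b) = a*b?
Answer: √(-12898 + 805*√10) ≈ 101.75*I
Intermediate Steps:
√(-12898 + y(115, 7*√(11 - 1))) = √(-12898 + 115*(7*√(11 - 1))) = √(-12898 + 115*(7*√10)) = √(-12898 + 805*√10)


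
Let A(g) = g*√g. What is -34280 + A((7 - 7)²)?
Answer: -34280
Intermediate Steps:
A(g) = g^(3/2)
-34280 + A((7 - 7)²) = -34280 + ((7 - 7)²)^(3/2) = -34280 + (0²)^(3/2) = -34280 + 0^(3/2) = -34280 + 0 = -34280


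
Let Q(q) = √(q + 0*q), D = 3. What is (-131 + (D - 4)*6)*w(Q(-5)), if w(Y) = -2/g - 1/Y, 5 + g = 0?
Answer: -274/5 - 137*I*√5/5 ≈ -54.8 - 61.268*I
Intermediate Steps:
g = -5 (g = -5 + 0 = -5)
Q(q) = √q (Q(q) = √(q + 0) = √q)
w(Y) = ⅖ - 1/Y (w(Y) = -2/(-5) - 1/Y = -2*(-⅕) - 1/Y = ⅖ - 1/Y)
(-131 + (D - 4)*6)*w(Q(-5)) = (-131 + (3 - 4)*6)*(⅖ - 1/(√(-5))) = (-131 - 1*6)*(⅖ - 1/(I*√5)) = (-131 - 6)*(⅖ - (-1)*I*√5/5) = -137*(⅖ + I*√5/5) = -274/5 - 137*I*√5/5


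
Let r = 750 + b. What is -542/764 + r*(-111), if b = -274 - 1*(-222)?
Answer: -29596867/382 ≈ -77479.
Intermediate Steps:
b = -52 (b = -274 + 222 = -52)
r = 698 (r = 750 - 52 = 698)
-542/764 + r*(-111) = -542/764 + 698*(-111) = -542*1/764 - 77478 = -271/382 - 77478 = -29596867/382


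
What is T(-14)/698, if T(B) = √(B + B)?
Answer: I*√7/349 ≈ 0.007581*I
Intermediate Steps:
T(B) = √2*√B (T(B) = √(2*B) = √2*√B)
T(-14)/698 = (√2*√(-14))/698 = (√2*(I*√14))*(1/698) = (2*I*√7)*(1/698) = I*√7/349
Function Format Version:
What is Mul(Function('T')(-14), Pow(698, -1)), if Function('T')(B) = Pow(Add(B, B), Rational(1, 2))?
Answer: Mul(Rational(1, 349), I, Pow(7, Rational(1, 2))) ≈ Mul(0.0075810, I)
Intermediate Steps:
Function('T')(B) = Mul(Pow(2, Rational(1, 2)), Pow(B, Rational(1, 2))) (Function('T')(B) = Pow(Mul(2, B), Rational(1, 2)) = Mul(Pow(2, Rational(1, 2)), Pow(B, Rational(1, 2))))
Mul(Function('T')(-14), Pow(698, -1)) = Mul(Mul(Pow(2, Rational(1, 2)), Pow(-14, Rational(1, 2))), Pow(698, -1)) = Mul(Mul(Pow(2, Rational(1, 2)), Mul(I, Pow(14, Rational(1, 2)))), Rational(1, 698)) = Mul(Mul(2, I, Pow(7, Rational(1, 2))), Rational(1, 698)) = Mul(Rational(1, 349), I, Pow(7, Rational(1, 2)))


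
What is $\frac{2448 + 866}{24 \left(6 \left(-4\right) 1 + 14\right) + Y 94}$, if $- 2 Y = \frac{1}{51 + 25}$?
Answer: $- \frac{251864}{18287} \approx -13.773$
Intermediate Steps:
$Y = - \frac{1}{152}$ ($Y = - \frac{1}{2 \left(51 + 25\right)} = - \frac{1}{2 \cdot 76} = \left(- \frac{1}{2}\right) \frac{1}{76} = - \frac{1}{152} \approx -0.0065789$)
$\frac{2448 + 866}{24 \left(6 \left(-4\right) 1 + 14\right) + Y 94} = \frac{2448 + 866}{24 \left(6 \left(-4\right) 1 + 14\right) - \frac{47}{76}} = \frac{3314}{24 \left(\left(-24\right) 1 + 14\right) - \frac{47}{76}} = \frac{3314}{24 \left(-24 + 14\right) - \frac{47}{76}} = \frac{3314}{24 \left(-10\right) - \frac{47}{76}} = \frac{3314}{-240 - \frac{47}{76}} = \frac{3314}{- \frac{18287}{76}} = 3314 \left(- \frac{76}{18287}\right) = - \frac{251864}{18287}$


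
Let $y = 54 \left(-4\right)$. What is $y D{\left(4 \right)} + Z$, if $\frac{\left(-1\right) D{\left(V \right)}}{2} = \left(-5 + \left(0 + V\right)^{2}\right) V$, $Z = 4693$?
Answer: $23701$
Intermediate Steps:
$D{\left(V \right)} = - 2 V \left(-5 + V^{2}\right)$ ($D{\left(V \right)} = - 2 \left(-5 + \left(0 + V\right)^{2}\right) V = - 2 \left(-5 + V^{2}\right) V = - 2 V \left(-5 + V^{2}\right)$)
$y = -216$
$y D{\left(4 \right)} + Z = - 216 \cdot 2 \cdot 4 \left(5 - 4^{2}\right) + 4693 = - 216 \cdot 2 \cdot 4 \left(5 - 16\right) + 4693 = - 216 \cdot 2 \cdot 4 \left(-11\right) + 4693 = \left(-216\right) \left(-88\right) + 4693 = 19008 + 4693 = 23701$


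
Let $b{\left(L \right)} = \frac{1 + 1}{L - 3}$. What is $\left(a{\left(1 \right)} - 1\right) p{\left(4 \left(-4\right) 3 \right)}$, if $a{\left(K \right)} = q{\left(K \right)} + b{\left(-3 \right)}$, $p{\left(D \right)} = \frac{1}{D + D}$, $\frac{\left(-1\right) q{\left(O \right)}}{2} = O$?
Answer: $\frac{5}{144} \approx 0.034722$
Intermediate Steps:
$q{\left(O \right)} = - 2 O$
$p{\left(D \right)} = \frac{1}{2 D}$
$b{\left(L \right)} = \frac{2}{-3 + L}$
$a{\left(K \right)} = - \frac{1}{3} - 2 K$ ($a{\left(K \right)} = - 2 K + \frac{2}{-3 - 3} = - 2 K + \frac{2}{-6} = - 2 K + 2 \left(- \frac{1}{6}\right) = - 2 K - \frac{1}{3} = - \frac{1}{3} - 2 K$)
$\left(a{\left(1 \right)} - 1\right) p{\left(4 \left(-4\right) 3 \right)} = \left(\left(- \frac{1}{3} - 2\right) - 1\right) \frac{1}{2 \cdot 4 \left(-4\right) 3} = \left(\left(- \frac{1}{3} - 2\right) - 1\right) \frac{1}{2 \left(\left(-16\right) 3\right)} = \left(- \frac{7}{3} - 1\right) \frac{1}{2 \left(-48\right)} = - \frac{10 \cdot \frac{1}{2} \left(- \frac{1}{48}\right)}{3} = \left(- \frac{10}{3}\right) \left(- \frac{1}{96}\right) = \frac{5}{144}$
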